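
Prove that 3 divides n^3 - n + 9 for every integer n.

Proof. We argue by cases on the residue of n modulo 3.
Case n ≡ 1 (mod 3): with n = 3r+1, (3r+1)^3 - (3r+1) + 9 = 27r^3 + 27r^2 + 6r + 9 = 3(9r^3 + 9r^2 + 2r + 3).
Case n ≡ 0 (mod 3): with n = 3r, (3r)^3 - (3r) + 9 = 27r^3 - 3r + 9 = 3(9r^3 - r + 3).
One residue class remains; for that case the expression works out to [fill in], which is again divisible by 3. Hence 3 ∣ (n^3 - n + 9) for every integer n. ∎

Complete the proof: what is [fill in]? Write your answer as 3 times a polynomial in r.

3(9r^3 + 18r^2 + 11r + 5)

The residues treated are {1, 0}, so the missing case is n ≡ 2 (mod 3); write n = 3r+2.
Then (3r+2)^3 - (3r+2) + 9 = 27r^3 + 54r^2 + 33r + 15 = 3(9r^3 + 18r^2 + 11r + 5).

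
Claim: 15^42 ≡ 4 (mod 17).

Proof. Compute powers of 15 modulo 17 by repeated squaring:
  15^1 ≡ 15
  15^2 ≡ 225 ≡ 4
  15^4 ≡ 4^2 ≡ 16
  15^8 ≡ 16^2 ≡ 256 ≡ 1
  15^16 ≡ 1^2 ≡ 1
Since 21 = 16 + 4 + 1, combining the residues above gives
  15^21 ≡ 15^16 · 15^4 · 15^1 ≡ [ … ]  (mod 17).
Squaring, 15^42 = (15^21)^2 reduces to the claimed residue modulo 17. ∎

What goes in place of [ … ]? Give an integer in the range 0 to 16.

15^16 · 15^4 · 15^1 ≡ 1 · 16 · 15 = 240.
240 mod 17 = 2, so 15^21 ≡ 2 (mod 17).

2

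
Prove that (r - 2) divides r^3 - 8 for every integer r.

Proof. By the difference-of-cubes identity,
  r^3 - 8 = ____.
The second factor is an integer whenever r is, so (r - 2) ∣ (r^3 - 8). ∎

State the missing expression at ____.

Polynomial division of r^3 - 8 by r - 2 leaves remainder 0 and quotient r^2 + 2r + 4.
Hence r^3 - 8 = (r - 2)(r^2 + 2r + 4).

(r - 2)(r^2 + 2r + 4)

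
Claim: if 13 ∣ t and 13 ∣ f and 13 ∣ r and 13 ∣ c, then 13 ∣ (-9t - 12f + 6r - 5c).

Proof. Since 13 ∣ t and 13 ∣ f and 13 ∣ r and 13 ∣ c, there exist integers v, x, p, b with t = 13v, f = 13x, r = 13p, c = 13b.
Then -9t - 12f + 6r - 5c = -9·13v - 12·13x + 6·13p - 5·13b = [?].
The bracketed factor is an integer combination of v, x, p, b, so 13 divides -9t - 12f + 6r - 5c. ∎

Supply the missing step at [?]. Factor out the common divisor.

13(-5b + 6p - 9v - 12x)

Pull the common 13 out of every term: -9·13v - 12·13x + 6·13p - 5·13b = 13(-5b + 6p - 9v - 12x).
-5b + 6p - 9v - 12x is an integer, which exhibits the divisibility.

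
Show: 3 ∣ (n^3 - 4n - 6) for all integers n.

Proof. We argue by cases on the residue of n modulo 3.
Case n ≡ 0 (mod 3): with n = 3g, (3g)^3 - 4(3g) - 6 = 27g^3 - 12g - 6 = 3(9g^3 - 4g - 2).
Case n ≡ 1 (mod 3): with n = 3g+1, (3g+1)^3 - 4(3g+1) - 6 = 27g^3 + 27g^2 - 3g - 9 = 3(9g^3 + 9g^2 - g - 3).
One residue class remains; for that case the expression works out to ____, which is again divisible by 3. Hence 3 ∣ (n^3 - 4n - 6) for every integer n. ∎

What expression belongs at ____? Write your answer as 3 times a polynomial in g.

Only n ≡ 2 (mod 3) is unaccounted for. Put n = 3g+2:
(3g+2)^3 - 4(3g+2) - 6 expands to 27g^3 + 54g^2 + 24g - 6,
and factoring out 3 leaves 3(9g^3 + 18g^2 + 8g - 2).

3(9g^3 + 18g^2 + 8g - 2)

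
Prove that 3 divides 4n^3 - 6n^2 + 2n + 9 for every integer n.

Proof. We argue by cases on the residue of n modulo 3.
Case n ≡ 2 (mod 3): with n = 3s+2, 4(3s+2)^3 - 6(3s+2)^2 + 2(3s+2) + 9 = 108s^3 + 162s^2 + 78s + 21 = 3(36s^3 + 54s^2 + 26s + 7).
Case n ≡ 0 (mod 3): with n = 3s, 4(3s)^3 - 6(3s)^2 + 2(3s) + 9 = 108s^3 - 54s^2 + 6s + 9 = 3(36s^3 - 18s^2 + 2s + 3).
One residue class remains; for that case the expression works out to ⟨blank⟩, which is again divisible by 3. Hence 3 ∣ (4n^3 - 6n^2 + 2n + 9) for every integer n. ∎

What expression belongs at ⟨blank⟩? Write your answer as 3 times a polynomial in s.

3(36s^3 + 18s^2 + 2s + 3)

Only n ≡ 1 (mod 3) is unaccounted for. Put n = 3s+1:
4(3s+1)^3 - 6(3s+1)^2 + 2(3s+1) + 9 expands to 108s^3 + 54s^2 + 6s + 9,
and factoring out 3 leaves 3(36s^3 + 18s^2 + 2s + 3).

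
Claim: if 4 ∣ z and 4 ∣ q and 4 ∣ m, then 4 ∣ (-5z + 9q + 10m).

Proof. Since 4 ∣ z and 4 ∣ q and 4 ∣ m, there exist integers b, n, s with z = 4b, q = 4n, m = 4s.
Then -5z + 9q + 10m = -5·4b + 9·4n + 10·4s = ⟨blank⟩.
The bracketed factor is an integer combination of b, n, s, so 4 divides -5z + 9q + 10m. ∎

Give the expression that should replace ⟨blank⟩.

4(-5b + 9n + 10s)

Pull the common 4 out of every term: -5·4b + 9·4n + 10·4s = 4(-5b + 9n + 10s).
-5b + 9n + 10s is an integer, which exhibits the divisibility.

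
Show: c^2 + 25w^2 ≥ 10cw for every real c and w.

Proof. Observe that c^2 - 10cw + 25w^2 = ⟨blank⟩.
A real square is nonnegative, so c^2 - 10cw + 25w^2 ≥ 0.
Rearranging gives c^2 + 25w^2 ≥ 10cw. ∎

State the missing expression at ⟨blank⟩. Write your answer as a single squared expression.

c^2 - 10cw + 25w^2 is a perfect-square trinomial: the outer terms are (c)^2 and (5w)^2, and the cross term is -2·c·5w.
So c^2 - 10cw + 25w^2 = (c - 5w)^2 ≥ 0.

(c - 5w)^2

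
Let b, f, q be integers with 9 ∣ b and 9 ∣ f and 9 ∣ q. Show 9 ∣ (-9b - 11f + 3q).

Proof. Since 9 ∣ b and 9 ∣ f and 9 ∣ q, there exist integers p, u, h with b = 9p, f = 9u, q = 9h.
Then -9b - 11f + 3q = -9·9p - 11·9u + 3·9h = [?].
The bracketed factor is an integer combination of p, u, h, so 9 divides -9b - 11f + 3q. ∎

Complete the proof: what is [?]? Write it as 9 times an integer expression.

9(3h - 9p - 11u)

Pull the common 9 out of every term: -9·9p - 11·9u + 3·9h = 9(3h - 9p - 11u).
3h - 9p - 11u is an integer, which exhibits the divisibility.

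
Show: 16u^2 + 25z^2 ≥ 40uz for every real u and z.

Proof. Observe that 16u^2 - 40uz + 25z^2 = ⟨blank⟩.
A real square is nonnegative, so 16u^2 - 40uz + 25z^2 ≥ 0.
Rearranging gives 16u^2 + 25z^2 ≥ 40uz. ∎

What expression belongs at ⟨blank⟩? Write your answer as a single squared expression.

16u^2 - 40uz + 25z^2 is a perfect-square trinomial: the outer terms are (4u)^2 and (5z)^2, and the cross term is -2·4u·5z.
So 16u^2 - 40uz + 25z^2 = (4u - 5z)^2 ≥ 0.

(4u - 5z)^2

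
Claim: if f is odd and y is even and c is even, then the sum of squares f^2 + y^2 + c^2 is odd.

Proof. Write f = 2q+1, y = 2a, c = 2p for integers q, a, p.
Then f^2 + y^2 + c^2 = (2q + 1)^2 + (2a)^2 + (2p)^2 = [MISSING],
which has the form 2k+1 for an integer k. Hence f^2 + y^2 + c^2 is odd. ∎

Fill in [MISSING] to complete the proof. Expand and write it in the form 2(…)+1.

2(2a^2 + 2p^2 + 2q^2 + 2q) + 1

Expanding: (2q + 1)^2 + (2a)^2 + (2p)^2 = 4a^2 + 4p^2 + 4q^2 + 4q + 1.
Every term except the constant is even, so this is 2(2a^2 + 2p^2 + 2q^2 + 2q) + 1,
and 2a^2 + 2p^2 + 2q^2 + 2q ∈ ℤ gives the required form.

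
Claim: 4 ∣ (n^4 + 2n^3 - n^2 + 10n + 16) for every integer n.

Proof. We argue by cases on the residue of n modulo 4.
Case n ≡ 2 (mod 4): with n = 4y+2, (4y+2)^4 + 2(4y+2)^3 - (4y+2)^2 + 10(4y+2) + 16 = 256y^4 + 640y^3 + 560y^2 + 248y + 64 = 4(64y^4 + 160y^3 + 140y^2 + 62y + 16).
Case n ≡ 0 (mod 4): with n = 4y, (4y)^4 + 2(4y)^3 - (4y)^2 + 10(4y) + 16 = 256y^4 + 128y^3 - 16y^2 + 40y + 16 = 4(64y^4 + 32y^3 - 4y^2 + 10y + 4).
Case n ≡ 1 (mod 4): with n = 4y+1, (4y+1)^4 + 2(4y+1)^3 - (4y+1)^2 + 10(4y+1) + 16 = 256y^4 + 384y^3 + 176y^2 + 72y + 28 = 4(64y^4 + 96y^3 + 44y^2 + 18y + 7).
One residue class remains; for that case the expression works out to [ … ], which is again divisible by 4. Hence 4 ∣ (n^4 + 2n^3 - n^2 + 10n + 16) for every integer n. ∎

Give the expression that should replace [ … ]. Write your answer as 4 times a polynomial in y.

Only n ≡ 3 (mod 4) is unaccounted for. Put n = 4y+3:
(4y+3)^4 + 2(4y+3)^3 - (4y+3)^2 + 10(4y+3) + 16 expands to 256y^4 + 896y^3 + 1136y^2 + 664y + 172,
and factoring out 4 leaves 4(64y^4 + 224y^3 + 284y^2 + 166y + 43).

4(64y^4 + 224y^3 + 284y^2 + 166y + 43)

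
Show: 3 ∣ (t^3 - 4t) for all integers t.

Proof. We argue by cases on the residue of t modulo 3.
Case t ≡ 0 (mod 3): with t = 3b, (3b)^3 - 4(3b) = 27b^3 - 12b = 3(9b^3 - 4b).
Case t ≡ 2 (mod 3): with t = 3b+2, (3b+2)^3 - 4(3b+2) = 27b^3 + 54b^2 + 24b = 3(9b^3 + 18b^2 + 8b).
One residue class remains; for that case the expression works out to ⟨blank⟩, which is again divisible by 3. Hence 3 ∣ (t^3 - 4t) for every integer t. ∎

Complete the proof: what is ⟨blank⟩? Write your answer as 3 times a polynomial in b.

Only t ≡ 1 (mod 3) is unaccounted for. Put t = 3b+1:
(3b+1)^3 - 4(3b+1) expands to 27b^3 + 27b^2 - 3b - 3,
and factoring out 3 leaves 3(9b^3 + 9b^2 - b - 1).

3(9b^3 + 9b^2 - b - 1)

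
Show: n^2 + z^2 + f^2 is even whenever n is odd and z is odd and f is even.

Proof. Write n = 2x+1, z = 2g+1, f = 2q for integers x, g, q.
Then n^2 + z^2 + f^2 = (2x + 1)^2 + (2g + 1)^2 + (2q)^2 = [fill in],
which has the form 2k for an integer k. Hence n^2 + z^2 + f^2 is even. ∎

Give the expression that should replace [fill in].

2(2g^2 + 2g + 2q^2 + 2x^2 + 2x + 1)

Expanding: (2x + 1)^2 + (2g + 1)^2 + (2q)^2 = 4g^2 + 4g + 4q^2 + 4x^2 + 4x + 2.
Every term is even; pulling out the factor of 2 gives 2(2g^2 + 2g + 2q^2 + 2x^2 + 2x + 1).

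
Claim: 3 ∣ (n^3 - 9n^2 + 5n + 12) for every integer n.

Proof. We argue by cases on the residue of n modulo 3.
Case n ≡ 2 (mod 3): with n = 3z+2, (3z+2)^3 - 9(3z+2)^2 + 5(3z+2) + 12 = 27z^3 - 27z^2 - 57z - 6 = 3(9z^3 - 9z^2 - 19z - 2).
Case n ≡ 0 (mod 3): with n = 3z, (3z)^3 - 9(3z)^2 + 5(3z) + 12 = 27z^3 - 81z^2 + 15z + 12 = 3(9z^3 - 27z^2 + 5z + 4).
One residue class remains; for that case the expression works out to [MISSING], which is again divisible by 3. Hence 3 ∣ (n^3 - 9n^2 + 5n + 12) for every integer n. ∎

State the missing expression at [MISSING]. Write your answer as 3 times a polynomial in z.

3(9z^3 - 18z^2 - 10z + 3)

The residues treated are {2, 0}, so the missing case is n ≡ 1 (mod 3); write n = 3z+1.
Then (3z+1)^3 - 9(3z+1)^2 + 5(3z+1) + 12 = 27z^3 - 54z^2 - 30z + 9 = 3(9z^3 - 18z^2 - 10z + 3).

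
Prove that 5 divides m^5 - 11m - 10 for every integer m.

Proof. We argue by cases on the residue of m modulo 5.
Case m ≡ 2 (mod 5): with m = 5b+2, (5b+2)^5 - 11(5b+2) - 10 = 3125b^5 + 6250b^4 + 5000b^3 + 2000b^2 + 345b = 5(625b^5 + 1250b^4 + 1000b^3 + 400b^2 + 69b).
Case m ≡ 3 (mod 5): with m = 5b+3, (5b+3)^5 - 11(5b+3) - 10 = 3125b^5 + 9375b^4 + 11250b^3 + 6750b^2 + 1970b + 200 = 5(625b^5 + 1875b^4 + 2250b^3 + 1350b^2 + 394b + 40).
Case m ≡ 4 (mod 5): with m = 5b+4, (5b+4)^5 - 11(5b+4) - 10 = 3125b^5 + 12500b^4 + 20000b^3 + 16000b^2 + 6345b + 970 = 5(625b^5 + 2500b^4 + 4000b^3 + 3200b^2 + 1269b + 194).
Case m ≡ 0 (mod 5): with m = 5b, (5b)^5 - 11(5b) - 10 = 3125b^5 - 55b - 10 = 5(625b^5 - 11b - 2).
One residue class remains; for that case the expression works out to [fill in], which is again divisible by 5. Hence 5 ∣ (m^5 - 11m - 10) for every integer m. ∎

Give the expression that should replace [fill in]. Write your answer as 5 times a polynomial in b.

5(625b^5 + 625b^4 + 250b^3 + 50b^2 - 6b - 4)

Only m ≡ 1 (mod 5) is unaccounted for. Put m = 5b+1:
(5b+1)^5 - 11(5b+1) - 10 expands to 3125b^5 + 3125b^4 + 1250b^3 + 250b^2 - 30b - 20,
and factoring out 5 leaves 5(625b^5 + 625b^4 + 250b^3 + 50b^2 - 6b - 4).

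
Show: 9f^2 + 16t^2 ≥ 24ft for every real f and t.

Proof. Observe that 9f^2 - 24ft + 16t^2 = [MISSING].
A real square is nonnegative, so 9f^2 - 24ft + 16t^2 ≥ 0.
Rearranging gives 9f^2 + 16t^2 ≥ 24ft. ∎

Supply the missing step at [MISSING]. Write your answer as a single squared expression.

(3f - 4t)^2

The leading and trailing coefficients are 3^2 and 4^2, and 24 = 2·3·4, so the trinomial is (3f - 4t)^2.
Hence 9f^2 - 24ft + 16t^2 ≥ 0.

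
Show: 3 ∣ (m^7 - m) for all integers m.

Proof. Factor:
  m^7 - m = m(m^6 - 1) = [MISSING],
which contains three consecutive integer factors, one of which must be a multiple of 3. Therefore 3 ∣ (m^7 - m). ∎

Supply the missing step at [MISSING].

(m - 1)m(m + 1)(m^4 + m^2 + 1)

m^6 - 1 = (m^2 - 1)(m^4 + m^2 + 1), and m^2 - 1 = (m-1)(m+1).
So m(m^6 - 1) = (m - 1)m(m + 1)(m^4 + m^2 + 1).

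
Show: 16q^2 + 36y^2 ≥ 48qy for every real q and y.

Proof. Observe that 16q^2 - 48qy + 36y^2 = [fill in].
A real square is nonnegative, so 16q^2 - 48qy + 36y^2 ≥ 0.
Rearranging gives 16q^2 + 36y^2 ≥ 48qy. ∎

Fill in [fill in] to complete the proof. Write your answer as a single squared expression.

(4q - 6y)^2

The leading and trailing coefficients are 4^2 and 6^2, and 48 = 2·4·6, so the trinomial is (4q - 6y)^2.
Hence 16q^2 - 48qy + 36y^2 ≥ 0.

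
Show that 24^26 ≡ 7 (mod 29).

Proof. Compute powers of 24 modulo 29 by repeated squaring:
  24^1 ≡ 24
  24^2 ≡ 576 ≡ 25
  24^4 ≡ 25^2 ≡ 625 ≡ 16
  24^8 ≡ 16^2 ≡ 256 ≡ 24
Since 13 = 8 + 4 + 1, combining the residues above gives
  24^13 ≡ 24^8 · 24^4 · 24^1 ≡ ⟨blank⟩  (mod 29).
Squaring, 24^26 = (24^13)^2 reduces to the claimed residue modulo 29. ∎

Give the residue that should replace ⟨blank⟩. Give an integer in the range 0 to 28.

Multiply the listed residues: 24 · 16 · 24 = 384 → 9216.
Reducing modulo 29: 9216 = 317·29 + 23, so 24^13 ≡ 23.

23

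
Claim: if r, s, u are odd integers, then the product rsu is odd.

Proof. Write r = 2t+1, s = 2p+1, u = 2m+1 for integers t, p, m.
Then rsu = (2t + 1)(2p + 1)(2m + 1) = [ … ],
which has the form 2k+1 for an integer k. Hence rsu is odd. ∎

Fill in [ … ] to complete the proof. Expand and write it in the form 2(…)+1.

(2t + 1)(2p + 1)(2m + 1) = 8mpt + 4mp + 4mt + 2m + 4pt + 2p + 2t + 1
= 2(4mpt + 2mp + 2mt + m + 2pt + p + t) + 1.
Since 4mpt + 2mp + 2mt + m + 2pt + p + t is an integer, the product is of the form 2k+1 for an integer k.

2(4mpt + 2mp + 2mt + m + 2pt + p + t) + 1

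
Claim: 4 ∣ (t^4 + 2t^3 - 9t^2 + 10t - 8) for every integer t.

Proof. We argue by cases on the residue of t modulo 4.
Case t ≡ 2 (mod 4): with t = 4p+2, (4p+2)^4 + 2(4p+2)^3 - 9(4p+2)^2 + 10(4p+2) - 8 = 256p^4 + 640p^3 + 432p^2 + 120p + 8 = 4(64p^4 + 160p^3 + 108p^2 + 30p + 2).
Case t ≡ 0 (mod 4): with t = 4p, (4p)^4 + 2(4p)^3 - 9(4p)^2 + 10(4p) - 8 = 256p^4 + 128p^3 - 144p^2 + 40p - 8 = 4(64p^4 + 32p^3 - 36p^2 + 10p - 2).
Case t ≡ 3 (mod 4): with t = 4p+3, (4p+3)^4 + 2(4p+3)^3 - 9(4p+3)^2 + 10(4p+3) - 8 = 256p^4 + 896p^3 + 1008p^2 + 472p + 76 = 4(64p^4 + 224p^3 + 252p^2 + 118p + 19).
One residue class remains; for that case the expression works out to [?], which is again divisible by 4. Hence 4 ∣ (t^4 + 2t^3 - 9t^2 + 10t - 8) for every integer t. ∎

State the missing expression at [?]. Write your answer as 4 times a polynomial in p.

Only t ≡ 1 (mod 4) is unaccounted for. Put t = 4p+1:
(4p+1)^4 + 2(4p+1)^3 - 9(4p+1)^2 + 10(4p+1) - 8 expands to 256p^4 + 384p^3 + 48p^2 + 8p - 4,
and factoring out 4 leaves 4(64p^4 + 96p^3 + 12p^2 + 2p - 1).

4(64p^4 + 96p^3 + 12p^2 + 2p - 1)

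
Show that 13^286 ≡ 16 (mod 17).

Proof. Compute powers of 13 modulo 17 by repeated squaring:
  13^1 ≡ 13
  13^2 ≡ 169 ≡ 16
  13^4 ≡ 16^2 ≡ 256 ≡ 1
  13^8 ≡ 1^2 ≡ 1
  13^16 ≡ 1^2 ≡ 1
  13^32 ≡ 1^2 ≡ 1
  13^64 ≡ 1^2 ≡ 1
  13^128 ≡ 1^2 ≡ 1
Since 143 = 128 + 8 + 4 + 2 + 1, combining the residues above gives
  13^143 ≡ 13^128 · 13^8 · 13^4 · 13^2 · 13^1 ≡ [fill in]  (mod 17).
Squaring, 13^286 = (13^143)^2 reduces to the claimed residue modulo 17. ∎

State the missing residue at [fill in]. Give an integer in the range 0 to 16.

13^128 · 13^8 · 13^4 · 13^2 · 13^1 ≡ 1 · 1 · 1 · 16 · 13 = 208.
208 mod 17 = 4, so 13^143 ≡ 4 (mod 17).

4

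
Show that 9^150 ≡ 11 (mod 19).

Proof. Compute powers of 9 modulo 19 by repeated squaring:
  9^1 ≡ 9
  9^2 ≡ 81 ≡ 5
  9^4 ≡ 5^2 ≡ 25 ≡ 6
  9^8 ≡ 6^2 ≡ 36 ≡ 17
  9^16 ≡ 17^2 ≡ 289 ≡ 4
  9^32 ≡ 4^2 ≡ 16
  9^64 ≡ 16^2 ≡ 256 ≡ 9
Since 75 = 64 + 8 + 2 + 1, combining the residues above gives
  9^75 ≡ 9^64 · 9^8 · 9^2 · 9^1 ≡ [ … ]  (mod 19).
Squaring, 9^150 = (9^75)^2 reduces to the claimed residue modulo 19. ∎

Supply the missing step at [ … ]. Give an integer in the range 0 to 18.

Multiply the listed residues: 9 · 17 · 5 · 9 = 153 → 765 → 6885.
Reducing modulo 19: 6885 = 362·19 + 7, so 9^75 ≡ 7.

7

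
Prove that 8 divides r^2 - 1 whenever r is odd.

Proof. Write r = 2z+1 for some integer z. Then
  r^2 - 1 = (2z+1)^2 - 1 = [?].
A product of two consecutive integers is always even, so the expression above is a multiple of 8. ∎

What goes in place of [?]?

(2z+1)^2 - 1 = 4z^2 + 4z + 1 - 1 = 4z^2 + 4z = 4z(z+1).
Since z and z+1 are consecutive, z(z+1) is even, and 4·(even) is a multiple of 8.

4z(z + 1)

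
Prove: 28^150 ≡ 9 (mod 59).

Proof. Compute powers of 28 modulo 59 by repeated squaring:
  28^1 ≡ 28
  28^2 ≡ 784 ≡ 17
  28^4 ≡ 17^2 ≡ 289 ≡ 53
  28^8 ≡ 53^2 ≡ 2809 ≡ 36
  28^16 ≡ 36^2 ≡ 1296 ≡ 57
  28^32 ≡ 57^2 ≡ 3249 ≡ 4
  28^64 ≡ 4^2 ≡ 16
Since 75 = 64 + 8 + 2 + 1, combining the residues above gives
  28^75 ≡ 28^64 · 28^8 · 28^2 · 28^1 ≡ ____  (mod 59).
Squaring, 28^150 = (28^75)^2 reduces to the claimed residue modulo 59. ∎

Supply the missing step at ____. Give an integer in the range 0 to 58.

Multiply the listed residues: 16 · 36 · 17 · 28 = 576 → 9792 → 274176.
Reducing modulo 59: 274176 = 4647·59 + 3, so 28^75 ≡ 3.

3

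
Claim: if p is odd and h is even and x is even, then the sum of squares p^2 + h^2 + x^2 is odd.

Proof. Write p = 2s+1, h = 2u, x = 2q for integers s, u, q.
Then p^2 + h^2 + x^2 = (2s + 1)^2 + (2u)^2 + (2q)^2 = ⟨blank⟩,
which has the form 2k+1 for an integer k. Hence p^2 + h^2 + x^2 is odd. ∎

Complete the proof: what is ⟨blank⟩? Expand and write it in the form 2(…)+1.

2(2q^2 + 2s^2 + 2s + 2u^2) + 1

Expanding: (2s + 1)^2 + (2u)^2 + (2q)^2 = 4q^2 + 4s^2 + 4s + 4u^2 + 1.
Every term except the constant is even, so this is 2(2q^2 + 2s^2 + 2s + 2u^2) + 1,
and 2q^2 + 2s^2 + 2s + 2u^2 ∈ ℤ gives the required form.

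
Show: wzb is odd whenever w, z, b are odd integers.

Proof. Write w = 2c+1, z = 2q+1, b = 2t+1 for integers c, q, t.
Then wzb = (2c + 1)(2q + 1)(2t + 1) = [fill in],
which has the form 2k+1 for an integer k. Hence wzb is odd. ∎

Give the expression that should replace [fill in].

(2c + 1)(2q + 1)(2t + 1) = 8cqt + 4cq + 4ct + 2c + 4qt + 2q + 2t + 1
= 2(4cqt + 2cq + 2ct + c + 2qt + q + t) + 1.
Since 4cqt + 2cq + 2ct + c + 2qt + q + t is an integer, the product is of the form 2k+1 for an integer k.

2(4cqt + 2cq + 2ct + c + 2qt + q + t) + 1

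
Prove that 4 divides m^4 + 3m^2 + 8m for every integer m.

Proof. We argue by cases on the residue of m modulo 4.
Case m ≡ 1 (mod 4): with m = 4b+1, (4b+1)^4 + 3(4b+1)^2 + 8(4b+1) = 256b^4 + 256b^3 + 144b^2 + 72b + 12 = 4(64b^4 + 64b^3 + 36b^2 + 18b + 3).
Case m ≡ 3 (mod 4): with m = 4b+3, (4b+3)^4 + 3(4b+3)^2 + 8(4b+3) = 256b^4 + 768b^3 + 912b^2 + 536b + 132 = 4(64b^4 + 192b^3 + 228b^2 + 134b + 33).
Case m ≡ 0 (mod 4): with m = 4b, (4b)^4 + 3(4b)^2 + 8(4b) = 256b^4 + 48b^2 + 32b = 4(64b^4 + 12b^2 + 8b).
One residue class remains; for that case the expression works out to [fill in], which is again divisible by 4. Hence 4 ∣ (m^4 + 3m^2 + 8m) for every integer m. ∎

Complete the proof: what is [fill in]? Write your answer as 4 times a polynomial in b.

The residues treated are {1, 3, 0}, so the missing case is m ≡ 2 (mod 4); write m = 4b+2.
Then (4b+2)^4 + 3(4b+2)^2 + 8(4b+2) = 256b^4 + 512b^3 + 432b^2 + 208b + 44 = 4(64b^4 + 128b^3 + 108b^2 + 52b + 11).

4(64b^4 + 128b^3 + 108b^2 + 52b + 11)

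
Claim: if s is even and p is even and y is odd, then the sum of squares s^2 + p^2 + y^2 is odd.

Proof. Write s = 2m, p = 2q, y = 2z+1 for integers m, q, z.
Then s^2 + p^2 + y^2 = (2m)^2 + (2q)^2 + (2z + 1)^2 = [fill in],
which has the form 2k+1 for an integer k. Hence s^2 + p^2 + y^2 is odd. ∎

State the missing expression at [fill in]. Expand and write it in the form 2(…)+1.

2(2m^2 + 2q^2 + 2z^2 + 2z) + 1

(2m)^2 + (2q)^2 + (2z + 1)^2 = 4m^2 + 4q^2 + 4z^2 + 4z + 1
= 2(2m^2 + 2q^2 + 2z^2 + 2z) + 1.
Since 2m^2 + 2q^2 + 2z^2 + 2z is an integer, the sum of squares is of the form 2k+1 for an integer k.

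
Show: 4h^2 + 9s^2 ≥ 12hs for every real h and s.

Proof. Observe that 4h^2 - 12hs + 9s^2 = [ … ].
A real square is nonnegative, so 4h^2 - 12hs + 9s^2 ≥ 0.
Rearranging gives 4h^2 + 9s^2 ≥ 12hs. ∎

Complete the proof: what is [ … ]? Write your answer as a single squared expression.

(2h - 3s)^2

The leading and trailing coefficients are 2^2 and 3^2, and 12 = 2·2·3, so the trinomial is (2h - 3s)^2.
Hence 4h^2 - 12hs + 9s^2 ≥ 0.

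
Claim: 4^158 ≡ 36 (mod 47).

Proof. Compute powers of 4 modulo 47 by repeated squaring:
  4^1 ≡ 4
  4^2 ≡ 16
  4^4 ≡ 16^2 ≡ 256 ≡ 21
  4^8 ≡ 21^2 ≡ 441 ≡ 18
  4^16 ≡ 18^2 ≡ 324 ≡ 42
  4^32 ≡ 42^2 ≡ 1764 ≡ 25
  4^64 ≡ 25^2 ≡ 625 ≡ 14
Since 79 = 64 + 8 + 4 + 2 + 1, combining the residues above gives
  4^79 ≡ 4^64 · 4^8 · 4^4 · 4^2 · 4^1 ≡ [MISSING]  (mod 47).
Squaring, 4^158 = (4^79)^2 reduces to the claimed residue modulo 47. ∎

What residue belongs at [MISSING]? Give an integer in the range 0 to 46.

4^64 · 4^8 · 4^4 · 4^2 · 4^1 ≡ 14 · 18 · 21 · 16 · 4 = 338688.
338688 mod 47 = 6, so 4^79 ≡ 6 (mod 47).

6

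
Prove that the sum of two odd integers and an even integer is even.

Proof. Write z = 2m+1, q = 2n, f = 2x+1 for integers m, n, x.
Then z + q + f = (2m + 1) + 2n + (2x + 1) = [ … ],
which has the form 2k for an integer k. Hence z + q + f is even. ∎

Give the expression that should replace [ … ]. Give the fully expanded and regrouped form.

(2m + 1) + 2n + (2x + 1) = 2m + 2n + 2x + 2
= 2(m + n + x + 1).
Since m + n + x + 1 is an integer, the sum is of the form 2k for an integer k.

2(m + n + x + 1)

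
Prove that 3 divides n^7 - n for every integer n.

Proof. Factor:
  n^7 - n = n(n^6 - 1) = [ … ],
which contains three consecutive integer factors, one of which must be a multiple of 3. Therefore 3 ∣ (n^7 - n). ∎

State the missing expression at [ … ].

n^6 - 1 = (n^2 - 1)(n^4 + n^2 + 1), and n^2 - 1 = (n-1)(n+1).
So n(n^6 - 1) = (n - 1)n(n + 1)(n^4 + n^2 + 1).

(n - 1)n(n + 1)(n^4 + n^2 + 1)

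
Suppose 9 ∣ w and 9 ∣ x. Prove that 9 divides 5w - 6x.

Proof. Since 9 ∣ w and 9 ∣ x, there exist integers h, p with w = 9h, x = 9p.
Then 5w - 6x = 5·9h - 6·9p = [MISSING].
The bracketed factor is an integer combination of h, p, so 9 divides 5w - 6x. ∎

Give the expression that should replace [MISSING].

Each term has a factor of 9: 5·9h - 6·9p = 9·(5h - 6p).
Since 5h - 6p is an integer, 9 ∣ (5w - 6x).

9(5h - 6p)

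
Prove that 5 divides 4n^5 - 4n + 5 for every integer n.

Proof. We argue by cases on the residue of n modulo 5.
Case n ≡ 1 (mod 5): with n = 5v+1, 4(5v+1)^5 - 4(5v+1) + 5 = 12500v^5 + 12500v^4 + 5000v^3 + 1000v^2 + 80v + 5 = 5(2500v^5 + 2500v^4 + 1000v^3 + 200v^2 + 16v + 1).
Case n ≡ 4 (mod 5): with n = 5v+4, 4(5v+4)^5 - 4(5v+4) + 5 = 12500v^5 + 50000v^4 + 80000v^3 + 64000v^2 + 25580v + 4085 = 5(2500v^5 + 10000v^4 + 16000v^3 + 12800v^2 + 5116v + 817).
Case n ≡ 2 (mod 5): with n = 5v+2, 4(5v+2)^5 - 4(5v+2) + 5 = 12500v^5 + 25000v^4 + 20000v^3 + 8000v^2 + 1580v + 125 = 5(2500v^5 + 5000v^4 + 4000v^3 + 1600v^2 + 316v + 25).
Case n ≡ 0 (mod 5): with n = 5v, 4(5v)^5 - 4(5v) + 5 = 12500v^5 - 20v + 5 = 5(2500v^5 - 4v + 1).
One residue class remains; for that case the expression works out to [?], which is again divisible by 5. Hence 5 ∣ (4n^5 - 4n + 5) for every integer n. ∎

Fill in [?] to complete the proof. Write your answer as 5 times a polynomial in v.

The residues treated are {1, 4, 2, 0}, so the missing case is n ≡ 3 (mod 5); write n = 5v+3.
Then 4(5v+3)^5 - 4(5v+3) + 5 = 12500v^5 + 37500v^4 + 45000v^3 + 27000v^2 + 8080v + 965 = 5(2500v^5 + 7500v^4 + 9000v^3 + 5400v^2 + 1616v + 193).

5(2500v^5 + 7500v^4 + 9000v^3 + 5400v^2 + 1616v + 193)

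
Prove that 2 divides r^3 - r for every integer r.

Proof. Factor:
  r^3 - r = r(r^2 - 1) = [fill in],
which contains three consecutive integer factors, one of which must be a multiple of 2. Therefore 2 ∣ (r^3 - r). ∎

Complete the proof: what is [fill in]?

(r - 1)r(r + 1)

r(r^2 - 1) = r(r - 1)(r + 1) = (r - 1)r(r + 1).
These three factors are consecutive integers, so their product is divisible by 2.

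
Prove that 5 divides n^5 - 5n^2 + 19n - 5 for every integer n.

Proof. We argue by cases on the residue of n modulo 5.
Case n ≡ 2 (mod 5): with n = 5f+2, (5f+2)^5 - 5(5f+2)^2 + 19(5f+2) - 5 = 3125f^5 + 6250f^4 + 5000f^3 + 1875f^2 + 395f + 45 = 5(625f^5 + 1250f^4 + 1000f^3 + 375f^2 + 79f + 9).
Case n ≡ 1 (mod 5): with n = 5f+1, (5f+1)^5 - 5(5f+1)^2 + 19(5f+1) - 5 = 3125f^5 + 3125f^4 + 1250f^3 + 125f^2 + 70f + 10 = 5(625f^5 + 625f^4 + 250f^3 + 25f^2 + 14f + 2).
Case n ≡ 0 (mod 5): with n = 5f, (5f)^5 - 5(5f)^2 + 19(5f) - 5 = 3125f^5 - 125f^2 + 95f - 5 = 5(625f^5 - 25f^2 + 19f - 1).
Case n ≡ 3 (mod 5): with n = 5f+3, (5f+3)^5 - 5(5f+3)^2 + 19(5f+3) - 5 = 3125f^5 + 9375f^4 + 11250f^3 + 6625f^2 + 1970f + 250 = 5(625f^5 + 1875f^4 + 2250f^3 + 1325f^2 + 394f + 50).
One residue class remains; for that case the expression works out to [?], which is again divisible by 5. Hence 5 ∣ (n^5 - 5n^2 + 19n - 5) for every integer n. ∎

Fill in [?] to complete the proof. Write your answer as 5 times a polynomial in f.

5(625f^5 + 2500f^4 + 4000f^3 + 3175f^2 + 1259f + 203)

The residues treated are {2, 1, 0, 3}, so the missing case is n ≡ 4 (mod 5); write n = 5f+4.
Then (5f+4)^5 - 5(5f+4)^2 + 19(5f+4) - 5 = 3125f^5 + 12500f^4 + 20000f^3 + 15875f^2 + 6295f + 1015 = 5(625f^5 + 2500f^4 + 4000f^3 + 3175f^2 + 1259f + 203).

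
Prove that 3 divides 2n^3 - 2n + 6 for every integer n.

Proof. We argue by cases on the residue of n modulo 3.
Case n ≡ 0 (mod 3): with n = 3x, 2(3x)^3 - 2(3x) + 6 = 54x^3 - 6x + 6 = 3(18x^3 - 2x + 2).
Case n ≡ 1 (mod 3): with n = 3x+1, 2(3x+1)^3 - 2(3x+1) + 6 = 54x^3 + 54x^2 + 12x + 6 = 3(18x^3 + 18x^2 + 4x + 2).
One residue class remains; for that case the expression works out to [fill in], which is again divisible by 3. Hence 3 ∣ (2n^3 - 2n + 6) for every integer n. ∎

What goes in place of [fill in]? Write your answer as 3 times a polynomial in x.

3(18x^3 + 36x^2 + 22x + 6)

Only n ≡ 2 (mod 3) is unaccounted for. Put n = 3x+2:
2(3x+2)^3 - 2(3x+2) + 6 expands to 54x^3 + 108x^2 + 66x + 18,
and factoring out 3 leaves 3(18x^3 + 36x^2 + 22x + 6).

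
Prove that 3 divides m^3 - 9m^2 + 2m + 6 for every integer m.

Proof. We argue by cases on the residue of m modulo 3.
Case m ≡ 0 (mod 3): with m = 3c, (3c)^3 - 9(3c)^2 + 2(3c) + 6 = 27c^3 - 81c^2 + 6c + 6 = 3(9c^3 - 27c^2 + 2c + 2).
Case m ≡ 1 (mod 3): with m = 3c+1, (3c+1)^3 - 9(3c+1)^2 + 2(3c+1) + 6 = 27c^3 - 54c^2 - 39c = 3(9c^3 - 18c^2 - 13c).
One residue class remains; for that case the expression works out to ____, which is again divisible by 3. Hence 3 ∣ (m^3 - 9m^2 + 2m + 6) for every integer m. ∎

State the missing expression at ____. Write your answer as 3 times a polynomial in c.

Only m ≡ 2 (mod 3) is unaccounted for. Put m = 3c+2:
(3c+2)^3 - 9(3c+2)^2 + 2(3c+2) + 6 expands to 27c^3 - 27c^2 - 66c - 18,
and factoring out 3 leaves 3(9c^3 - 9c^2 - 22c - 6).

3(9c^3 - 9c^2 - 22c - 6)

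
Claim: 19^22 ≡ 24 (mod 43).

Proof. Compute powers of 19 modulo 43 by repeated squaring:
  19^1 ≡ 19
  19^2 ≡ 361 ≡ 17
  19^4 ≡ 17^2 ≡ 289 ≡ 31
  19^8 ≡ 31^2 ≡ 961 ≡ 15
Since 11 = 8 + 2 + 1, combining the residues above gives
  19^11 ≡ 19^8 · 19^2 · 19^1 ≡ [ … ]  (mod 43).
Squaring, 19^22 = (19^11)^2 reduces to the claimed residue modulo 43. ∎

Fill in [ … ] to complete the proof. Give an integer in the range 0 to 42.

29

Multiply the listed residues: 15 · 17 · 19 = 255 → 4845.
Reducing modulo 43: 4845 = 112·43 + 29, so 19^11 ≡ 29.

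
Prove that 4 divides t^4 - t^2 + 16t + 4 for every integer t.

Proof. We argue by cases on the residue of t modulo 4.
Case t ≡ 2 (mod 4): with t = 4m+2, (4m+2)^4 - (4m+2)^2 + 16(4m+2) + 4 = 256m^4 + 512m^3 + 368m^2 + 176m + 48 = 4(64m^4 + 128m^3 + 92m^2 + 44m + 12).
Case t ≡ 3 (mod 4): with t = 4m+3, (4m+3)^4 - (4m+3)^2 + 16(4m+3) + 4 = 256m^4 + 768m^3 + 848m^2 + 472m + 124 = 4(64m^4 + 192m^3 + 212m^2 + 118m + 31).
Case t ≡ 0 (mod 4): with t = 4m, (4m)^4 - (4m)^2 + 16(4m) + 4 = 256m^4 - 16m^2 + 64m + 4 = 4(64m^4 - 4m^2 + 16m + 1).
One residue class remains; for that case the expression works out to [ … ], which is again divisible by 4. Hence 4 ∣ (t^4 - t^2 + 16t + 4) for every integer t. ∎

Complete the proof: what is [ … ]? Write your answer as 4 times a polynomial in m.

The residues treated are {2, 3, 0}, so the missing case is t ≡ 1 (mod 4); write t = 4m+1.
Then (4m+1)^4 - (4m+1)^2 + 16(4m+1) + 4 = 256m^4 + 256m^3 + 80m^2 + 72m + 20 = 4(64m^4 + 64m^3 + 20m^2 + 18m + 5).

4(64m^4 + 64m^3 + 20m^2 + 18m + 5)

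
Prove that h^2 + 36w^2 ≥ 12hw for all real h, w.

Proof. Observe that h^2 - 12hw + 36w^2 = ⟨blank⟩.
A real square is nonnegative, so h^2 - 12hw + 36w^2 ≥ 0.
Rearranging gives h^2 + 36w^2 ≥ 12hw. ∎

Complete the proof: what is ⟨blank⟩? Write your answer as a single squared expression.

(h - 6w)^2

h^2 - 12hw + 36w^2 is a perfect-square trinomial: the outer terms are (h)^2 and (6w)^2, and the cross term is -2·h·6w.
So h^2 - 12hw + 36w^2 = (h - 6w)^2 ≥ 0.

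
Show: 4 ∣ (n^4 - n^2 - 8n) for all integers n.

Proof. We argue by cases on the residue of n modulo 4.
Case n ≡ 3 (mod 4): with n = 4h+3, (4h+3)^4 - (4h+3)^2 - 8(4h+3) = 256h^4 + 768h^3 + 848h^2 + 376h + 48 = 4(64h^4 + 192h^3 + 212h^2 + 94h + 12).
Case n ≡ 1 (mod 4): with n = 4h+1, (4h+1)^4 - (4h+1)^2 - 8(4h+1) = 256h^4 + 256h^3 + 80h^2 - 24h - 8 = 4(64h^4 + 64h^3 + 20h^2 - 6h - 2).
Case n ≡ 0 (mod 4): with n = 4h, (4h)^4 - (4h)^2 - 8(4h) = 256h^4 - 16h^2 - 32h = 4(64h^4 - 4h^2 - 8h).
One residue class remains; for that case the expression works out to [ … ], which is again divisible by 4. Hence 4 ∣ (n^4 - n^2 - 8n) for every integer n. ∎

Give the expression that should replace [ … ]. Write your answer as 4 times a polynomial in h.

4(64h^4 + 128h^3 + 92h^2 + 20h - 1)

Only n ≡ 2 (mod 4) is unaccounted for. Put n = 4h+2:
(4h+2)^4 - (4h+2)^2 - 8(4h+2) expands to 256h^4 + 512h^3 + 368h^2 + 80h - 4,
and factoring out 4 leaves 4(64h^4 + 128h^3 + 92h^2 + 20h - 1).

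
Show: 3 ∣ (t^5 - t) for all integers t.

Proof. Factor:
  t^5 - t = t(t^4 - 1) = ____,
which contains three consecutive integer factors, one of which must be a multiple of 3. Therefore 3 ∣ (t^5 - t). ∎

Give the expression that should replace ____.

(t - 1)t(t + 1)(t^2 + 1)

t^4 - 1 = (t^2 - 1)(t^2 + 1), and t^2 - 1 = (t-1)(t+1).
So t(t^4 - 1) = (t - 1)t(t + 1)(t^2 + 1).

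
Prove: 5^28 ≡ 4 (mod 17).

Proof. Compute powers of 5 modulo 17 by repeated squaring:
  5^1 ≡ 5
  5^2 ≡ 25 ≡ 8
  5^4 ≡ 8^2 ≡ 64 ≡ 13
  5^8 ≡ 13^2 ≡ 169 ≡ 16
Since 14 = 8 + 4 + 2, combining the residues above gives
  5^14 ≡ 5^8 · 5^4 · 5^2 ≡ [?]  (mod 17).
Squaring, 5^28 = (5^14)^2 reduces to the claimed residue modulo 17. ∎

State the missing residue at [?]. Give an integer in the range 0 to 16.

5^8 · 5^4 · 5^2 ≡ 16 · 13 · 8 = 1664.
1664 mod 17 = 15, so 5^14 ≡ 15 (mod 17).

15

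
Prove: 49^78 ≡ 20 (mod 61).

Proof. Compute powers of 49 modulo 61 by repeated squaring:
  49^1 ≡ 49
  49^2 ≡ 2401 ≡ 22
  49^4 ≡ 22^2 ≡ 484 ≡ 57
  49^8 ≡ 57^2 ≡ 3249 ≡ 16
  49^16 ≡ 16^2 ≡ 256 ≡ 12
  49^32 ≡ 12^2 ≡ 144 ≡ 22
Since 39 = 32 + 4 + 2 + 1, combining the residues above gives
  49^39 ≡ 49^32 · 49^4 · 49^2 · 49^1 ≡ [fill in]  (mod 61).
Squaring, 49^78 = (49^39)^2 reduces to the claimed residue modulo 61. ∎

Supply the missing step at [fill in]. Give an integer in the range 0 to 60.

Multiply the listed residues: 22 · 57 · 22 · 49 = 1254 → 27588 → 1351812.
Reducing modulo 61: 1351812 = 22160·61 + 52, so 49^39 ≡ 52.

52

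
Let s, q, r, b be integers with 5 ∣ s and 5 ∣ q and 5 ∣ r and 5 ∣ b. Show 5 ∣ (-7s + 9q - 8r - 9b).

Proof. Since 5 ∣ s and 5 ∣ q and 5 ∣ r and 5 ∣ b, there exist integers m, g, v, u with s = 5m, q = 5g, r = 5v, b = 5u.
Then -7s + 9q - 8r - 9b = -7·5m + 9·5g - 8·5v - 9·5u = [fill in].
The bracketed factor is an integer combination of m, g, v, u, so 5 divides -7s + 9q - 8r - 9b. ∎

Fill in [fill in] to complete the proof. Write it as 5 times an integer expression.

5(9g - 7m - 9u - 8v)

Each term has a factor of 5: -7·5m + 9·5g - 8·5v - 9·5u = 5·(9g - 7m - 9u - 8v).
Since 9g - 7m - 9u - 8v is an integer, 5 ∣ (-7s + 9q - 8r - 9b).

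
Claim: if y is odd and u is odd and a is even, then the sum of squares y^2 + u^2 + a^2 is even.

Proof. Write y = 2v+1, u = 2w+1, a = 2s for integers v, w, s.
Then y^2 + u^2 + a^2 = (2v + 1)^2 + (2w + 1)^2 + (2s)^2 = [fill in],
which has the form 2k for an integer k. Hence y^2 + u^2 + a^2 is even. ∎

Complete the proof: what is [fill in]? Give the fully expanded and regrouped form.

2(2s^2 + 2v^2 + 2v + 2w^2 + 2w + 1)

(2v + 1)^2 + (2w + 1)^2 + (2s)^2 = 4s^2 + 4v^2 + 4v + 4w^2 + 4w + 2
= 2(2s^2 + 2v^2 + 2v + 2w^2 + 2w + 1).
Since 2s^2 + 2v^2 + 2v + 2w^2 + 2w + 1 is an integer, the sum of squares is of the form 2k for an integer k.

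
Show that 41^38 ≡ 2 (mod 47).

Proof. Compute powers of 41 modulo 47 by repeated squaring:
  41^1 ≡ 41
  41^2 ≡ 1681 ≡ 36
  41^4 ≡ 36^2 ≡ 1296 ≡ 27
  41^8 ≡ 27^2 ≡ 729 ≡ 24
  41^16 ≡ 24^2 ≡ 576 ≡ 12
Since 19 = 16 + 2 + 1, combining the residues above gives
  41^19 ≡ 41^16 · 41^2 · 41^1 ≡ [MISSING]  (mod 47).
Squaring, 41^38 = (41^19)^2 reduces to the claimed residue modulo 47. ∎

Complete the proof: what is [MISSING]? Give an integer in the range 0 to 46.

40

Multiply the listed residues: 12 · 36 · 41 = 432 → 17712.
Reducing modulo 47: 17712 = 376·47 + 40, so 41^19 ≡ 40.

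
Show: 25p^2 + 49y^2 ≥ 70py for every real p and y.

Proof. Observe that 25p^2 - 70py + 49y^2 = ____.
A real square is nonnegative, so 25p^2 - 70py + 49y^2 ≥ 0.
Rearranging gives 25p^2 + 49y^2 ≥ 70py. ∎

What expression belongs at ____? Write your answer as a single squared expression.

(5p - 7y)^2

25p^2 - 70py + 49y^2 is a perfect-square trinomial: the outer terms are (5p)^2 and (7y)^2, and the cross term is -2·5p·7y.
So 25p^2 - 70py + 49y^2 = (5p - 7y)^2 ≥ 0.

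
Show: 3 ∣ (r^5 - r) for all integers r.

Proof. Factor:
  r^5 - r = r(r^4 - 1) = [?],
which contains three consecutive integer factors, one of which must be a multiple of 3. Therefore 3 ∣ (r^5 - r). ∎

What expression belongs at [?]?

r^4 - 1 = (r^2 - 1)(r^2 + 1), and r^2 - 1 = (r-1)(r+1).
So r(r^4 - 1) = (r - 1)r(r + 1)(r^2 + 1).

(r - 1)r(r + 1)(r^2 + 1)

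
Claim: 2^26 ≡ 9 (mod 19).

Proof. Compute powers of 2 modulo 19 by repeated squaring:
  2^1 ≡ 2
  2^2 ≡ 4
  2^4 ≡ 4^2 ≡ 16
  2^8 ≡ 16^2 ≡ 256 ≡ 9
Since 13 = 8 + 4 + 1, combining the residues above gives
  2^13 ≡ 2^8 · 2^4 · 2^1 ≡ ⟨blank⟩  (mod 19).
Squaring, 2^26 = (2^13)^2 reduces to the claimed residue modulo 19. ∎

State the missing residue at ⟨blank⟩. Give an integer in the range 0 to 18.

Multiply the listed residues: 9 · 16 · 2 = 144 → 288.
Reducing modulo 19: 288 = 15·19 + 3, so 2^13 ≡ 3.

3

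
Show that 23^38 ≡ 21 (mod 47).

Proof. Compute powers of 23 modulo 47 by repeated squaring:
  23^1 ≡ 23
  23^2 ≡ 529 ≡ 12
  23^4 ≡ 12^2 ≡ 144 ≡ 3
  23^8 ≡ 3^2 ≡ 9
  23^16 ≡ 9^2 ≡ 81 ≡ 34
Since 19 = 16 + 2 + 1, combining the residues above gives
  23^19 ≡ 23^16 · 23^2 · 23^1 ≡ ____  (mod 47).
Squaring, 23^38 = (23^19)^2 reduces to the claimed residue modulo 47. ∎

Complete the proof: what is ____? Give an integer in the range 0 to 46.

31

23^16 · 23^2 · 23^1 ≡ 34 · 12 · 23 = 9384.
9384 mod 47 = 31, so 23^19 ≡ 31 (mod 47).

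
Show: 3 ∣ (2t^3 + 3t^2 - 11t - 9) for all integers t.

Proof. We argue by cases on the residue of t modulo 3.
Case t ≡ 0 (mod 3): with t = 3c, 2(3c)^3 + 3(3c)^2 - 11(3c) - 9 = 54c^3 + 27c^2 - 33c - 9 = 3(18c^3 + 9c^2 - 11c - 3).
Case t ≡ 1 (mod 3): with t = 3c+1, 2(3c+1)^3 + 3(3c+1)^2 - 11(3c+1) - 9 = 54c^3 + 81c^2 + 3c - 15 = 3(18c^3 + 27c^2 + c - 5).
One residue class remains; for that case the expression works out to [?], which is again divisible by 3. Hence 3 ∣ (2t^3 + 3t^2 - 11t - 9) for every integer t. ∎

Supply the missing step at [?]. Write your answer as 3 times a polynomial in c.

3(18c^3 + 45c^2 + 25c - 1)

The residues treated are {0, 1}, so the missing case is t ≡ 2 (mod 3); write t = 3c+2.
Then 2(3c+2)^3 + 3(3c+2)^2 - 11(3c+2) - 9 = 54c^3 + 135c^2 + 75c - 3 = 3(18c^3 + 45c^2 + 25c - 1).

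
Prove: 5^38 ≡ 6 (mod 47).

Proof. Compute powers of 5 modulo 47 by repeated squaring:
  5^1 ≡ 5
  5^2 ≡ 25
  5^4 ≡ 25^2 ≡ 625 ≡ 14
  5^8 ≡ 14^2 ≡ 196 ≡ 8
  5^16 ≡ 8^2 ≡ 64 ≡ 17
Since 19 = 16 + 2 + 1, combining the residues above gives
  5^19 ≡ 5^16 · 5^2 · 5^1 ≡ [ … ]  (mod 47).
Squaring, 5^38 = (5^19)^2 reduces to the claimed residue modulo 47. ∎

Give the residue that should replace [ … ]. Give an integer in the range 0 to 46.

Multiply the listed residues: 17 · 25 · 5 = 425 → 2125.
Reducing modulo 47: 2125 = 45·47 + 10, so 5^19 ≡ 10.

10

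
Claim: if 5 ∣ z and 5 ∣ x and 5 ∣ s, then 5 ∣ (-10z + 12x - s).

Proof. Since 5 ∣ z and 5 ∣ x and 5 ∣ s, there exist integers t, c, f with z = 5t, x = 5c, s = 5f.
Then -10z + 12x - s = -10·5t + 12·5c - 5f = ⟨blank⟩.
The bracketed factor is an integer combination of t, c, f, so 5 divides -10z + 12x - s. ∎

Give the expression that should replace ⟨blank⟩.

Pull the common 5 out of every term: -10·5t + 12·5c - 5f = 5(12c - f - 10t).
12c - f - 10t is an integer, which exhibits the divisibility.

5(12c - f - 10t)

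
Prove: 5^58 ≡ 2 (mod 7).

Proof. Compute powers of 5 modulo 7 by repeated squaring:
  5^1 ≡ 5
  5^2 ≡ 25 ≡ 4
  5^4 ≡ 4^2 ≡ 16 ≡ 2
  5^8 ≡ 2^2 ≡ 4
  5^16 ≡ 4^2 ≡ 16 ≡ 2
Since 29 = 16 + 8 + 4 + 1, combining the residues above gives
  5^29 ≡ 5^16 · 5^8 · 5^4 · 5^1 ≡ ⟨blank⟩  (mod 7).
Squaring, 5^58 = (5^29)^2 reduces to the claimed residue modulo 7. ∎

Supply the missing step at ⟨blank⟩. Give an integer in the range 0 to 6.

5^16 · 5^8 · 5^4 · 5^1 ≡ 2 · 4 · 2 · 5 = 80.
80 mod 7 = 3, so 5^29 ≡ 3 (mod 7).

3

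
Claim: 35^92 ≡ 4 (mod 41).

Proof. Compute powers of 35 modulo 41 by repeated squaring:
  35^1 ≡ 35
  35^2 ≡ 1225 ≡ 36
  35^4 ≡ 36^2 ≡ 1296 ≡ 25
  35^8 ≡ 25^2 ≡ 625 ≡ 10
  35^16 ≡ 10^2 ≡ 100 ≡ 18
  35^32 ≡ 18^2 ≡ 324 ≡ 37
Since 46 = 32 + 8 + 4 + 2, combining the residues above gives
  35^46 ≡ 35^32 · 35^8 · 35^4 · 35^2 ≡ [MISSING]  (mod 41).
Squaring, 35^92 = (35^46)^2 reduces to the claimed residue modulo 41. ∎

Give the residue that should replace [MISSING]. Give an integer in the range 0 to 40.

35^32 · 35^8 · 35^4 · 35^2 ≡ 37 · 10 · 25 · 36 = 333000.
333000 mod 41 = 39, so 35^46 ≡ 39 (mod 41).

39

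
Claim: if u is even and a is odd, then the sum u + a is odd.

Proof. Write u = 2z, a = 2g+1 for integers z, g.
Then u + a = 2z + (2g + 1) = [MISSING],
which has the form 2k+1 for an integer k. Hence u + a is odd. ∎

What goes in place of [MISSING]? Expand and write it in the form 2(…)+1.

2(g + z) + 1

2z + (2g + 1) = 2g + 2z + 1
= 2(g + z) + 1.
Since g + z is an integer, the sum is of the form 2k+1 for an integer k.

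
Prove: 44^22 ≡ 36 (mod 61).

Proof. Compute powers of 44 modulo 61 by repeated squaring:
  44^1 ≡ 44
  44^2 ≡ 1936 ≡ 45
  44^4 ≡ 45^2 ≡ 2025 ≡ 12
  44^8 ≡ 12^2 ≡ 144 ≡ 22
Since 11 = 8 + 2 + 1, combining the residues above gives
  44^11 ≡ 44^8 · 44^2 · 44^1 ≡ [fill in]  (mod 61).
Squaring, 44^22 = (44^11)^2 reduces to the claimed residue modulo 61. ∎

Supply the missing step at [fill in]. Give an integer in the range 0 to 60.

Multiply the listed residues: 22 · 45 · 44 = 990 → 43560.
Reducing modulo 61: 43560 = 714·61 + 6, so 44^11 ≡ 6.

6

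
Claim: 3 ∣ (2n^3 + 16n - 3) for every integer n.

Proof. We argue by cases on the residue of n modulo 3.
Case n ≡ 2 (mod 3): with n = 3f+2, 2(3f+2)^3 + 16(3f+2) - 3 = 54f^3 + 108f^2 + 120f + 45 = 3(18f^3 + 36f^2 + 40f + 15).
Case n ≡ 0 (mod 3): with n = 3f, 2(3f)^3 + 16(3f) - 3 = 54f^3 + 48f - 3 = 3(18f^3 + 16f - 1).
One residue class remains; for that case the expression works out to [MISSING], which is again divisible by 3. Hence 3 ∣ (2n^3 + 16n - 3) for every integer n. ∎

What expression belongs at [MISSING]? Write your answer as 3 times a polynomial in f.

3(18f^3 + 18f^2 + 22f + 5)

Only n ≡ 1 (mod 3) is unaccounted for. Put n = 3f+1:
2(3f+1)^3 + 16(3f+1) - 3 expands to 54f^3 + 54f^2 + 66f + 15,
and factoring out 3 leaves 3(18f^3 + 18f^2 + 22f + 5).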